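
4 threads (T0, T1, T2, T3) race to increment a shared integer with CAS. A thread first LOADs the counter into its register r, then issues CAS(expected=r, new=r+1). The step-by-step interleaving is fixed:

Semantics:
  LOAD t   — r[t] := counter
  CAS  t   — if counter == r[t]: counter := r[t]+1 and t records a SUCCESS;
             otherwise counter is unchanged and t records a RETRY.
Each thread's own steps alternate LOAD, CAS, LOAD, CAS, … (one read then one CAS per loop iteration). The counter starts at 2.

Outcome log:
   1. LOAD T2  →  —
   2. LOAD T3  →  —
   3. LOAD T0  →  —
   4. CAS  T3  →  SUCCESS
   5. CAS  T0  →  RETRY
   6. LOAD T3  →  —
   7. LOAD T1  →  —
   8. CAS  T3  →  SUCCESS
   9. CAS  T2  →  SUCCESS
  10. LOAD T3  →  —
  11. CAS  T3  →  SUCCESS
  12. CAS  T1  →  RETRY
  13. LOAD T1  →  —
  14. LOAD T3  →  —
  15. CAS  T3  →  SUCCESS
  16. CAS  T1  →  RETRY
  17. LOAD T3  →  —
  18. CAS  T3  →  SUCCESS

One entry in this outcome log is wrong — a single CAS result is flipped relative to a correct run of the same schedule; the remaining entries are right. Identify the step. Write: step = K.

step = 9

Reference trace:
#1 T2 reads 2
#2 T3 reads 2
#3 T0 reads 2
#4 T3 CAS(2→3) writes; counter now 3
#5 T0 CAS(2→3) fails; counter now 3
#6 T3 reads 3
#7 T1 reads 3
#8 T3 CAS(3→4) writes; counter now 4
#9 T2 CAS(2→3) fails; counter now 4
#10 T3 reads 4
#11 T3 CAS(4→5) writes; counter now 5
#12 T1 CAS(3→4) fails; counter now 5
#13 T1 reads 5
#14 T3 reads 5
#15 T3 CAS(5→6) writes; counter now 6
#16 T1 CAS(5→6) fails; counter now 6
#17 T3 reads 6
#18 T3 CAS(6→7) writes; counter now 7
Mismatch at 9.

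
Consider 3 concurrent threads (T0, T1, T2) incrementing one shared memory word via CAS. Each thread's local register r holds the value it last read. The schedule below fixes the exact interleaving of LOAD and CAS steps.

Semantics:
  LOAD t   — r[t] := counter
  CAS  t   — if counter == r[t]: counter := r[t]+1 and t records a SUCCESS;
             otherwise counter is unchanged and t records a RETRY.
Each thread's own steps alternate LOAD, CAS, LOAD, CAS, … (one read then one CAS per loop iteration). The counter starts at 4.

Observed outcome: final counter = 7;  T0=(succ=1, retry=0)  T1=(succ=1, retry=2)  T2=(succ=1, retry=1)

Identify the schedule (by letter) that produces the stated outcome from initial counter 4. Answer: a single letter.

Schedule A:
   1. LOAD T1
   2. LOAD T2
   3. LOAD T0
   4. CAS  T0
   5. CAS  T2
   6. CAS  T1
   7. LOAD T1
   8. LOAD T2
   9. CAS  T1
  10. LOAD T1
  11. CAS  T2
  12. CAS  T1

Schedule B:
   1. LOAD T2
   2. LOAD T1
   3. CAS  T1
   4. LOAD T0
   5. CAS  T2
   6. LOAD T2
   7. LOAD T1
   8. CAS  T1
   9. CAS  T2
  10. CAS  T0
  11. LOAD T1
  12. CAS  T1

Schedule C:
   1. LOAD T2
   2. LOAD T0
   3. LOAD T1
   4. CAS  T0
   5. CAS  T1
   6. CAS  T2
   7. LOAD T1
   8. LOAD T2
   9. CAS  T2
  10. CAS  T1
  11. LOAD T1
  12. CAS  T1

Tracing schedule C:
[1] T2.load  rd  (counter 4, T2.r 4)
[2] T0.load  rd  (counter 4, T0.r 4)
[3] T1.load  rd  (counter 4, T1.r 4)
[4] T0.cas  hit  (counter 5, T0.r 4)
[5] T1.cas  miss  (counter 5, T1.r 4)
[6] T2.cas  miss  (counter 5, T2.r 4)
[7] T1.load  rd  (counter 5, T1.r 5)
[8] T2.load  rd  (counter 5, T2.r 5)
[9] T2.cas  hit  (counter 6, T2.r 5)
[10] T1.cas  miss  (counter 6, T1.r 5)
[11] T1.load  rd  (counter 6, T1.r 6)
[12] T1.cas  hit  (counter 7, T1.r 6)

C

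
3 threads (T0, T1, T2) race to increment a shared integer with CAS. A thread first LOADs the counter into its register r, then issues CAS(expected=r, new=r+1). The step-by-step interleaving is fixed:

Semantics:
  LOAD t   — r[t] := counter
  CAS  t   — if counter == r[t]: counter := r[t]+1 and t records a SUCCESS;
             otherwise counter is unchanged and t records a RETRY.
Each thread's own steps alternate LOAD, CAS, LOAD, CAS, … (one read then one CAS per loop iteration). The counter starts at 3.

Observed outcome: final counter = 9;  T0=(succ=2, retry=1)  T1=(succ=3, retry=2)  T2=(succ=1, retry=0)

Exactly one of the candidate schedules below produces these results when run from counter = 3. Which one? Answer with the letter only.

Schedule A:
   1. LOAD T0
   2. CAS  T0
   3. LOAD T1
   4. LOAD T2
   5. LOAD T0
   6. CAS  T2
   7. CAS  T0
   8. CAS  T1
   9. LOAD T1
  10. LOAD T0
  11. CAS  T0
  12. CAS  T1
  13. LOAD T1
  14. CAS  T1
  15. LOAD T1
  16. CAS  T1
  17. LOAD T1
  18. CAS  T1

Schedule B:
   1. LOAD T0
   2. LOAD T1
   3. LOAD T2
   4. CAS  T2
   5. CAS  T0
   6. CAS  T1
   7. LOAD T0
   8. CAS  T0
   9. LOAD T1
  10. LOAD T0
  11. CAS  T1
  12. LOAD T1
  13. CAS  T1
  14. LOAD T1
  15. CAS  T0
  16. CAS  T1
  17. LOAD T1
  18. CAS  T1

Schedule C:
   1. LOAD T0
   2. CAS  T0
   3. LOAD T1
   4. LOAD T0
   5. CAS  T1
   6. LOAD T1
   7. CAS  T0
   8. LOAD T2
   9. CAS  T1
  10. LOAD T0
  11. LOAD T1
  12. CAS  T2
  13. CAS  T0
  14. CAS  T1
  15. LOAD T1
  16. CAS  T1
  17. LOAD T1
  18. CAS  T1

Tracing schedule A:
#1 T0 reads 3
#2 T0 CAS(3→4) writes; counter now 4
#3 T1 reads 4
#4 T2 reads 4
#5 T0 reads 4
#6 T2 CAS(4→5) writes; counter now 5
#7 T0 CAS(4→5) fails; counter now 5
#8 T1 CAS(4→5) fails; counter now 5
#9 T1 reads 5
#10 T0 reads 5
#11 T0 CAS(5→6) writes; counter now 6
#12 T1 CAS(5→6) fails; counter now 6
#13 T1 reads 6
#14 T1 CAS(6→7) writes; counter now 7
#15 T1 reads 7
#16 T1 CAS(7→8) writes; counter now 8
#17 T1 reads 8
#18 T1 CAS(8→9) writes; counter now 9

A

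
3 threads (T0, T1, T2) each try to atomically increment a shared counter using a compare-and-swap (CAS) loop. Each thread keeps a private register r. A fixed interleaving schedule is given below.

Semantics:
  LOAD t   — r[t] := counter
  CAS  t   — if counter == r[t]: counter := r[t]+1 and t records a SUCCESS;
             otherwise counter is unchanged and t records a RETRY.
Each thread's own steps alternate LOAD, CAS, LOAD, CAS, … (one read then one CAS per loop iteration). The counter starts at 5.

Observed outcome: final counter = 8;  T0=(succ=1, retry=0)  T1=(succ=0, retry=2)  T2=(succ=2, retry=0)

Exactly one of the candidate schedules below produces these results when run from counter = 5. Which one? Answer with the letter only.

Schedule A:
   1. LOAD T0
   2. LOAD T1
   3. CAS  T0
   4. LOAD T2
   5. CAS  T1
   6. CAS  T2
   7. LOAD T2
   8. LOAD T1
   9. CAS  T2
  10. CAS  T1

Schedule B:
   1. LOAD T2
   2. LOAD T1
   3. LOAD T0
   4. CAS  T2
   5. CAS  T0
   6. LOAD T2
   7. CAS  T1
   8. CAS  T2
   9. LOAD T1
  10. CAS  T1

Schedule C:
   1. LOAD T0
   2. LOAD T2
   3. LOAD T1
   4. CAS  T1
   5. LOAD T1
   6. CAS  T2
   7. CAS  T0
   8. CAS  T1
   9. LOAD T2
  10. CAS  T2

Simulating candidate A:
T0 LOAD — after: cnt=5, r=5 — load
T1 LOAD — after: cnt=5, r=5 — load
T0 CAS — after: cnt=6, r=5 — ok
T2 LOAD — after: cnt=6, r=6 — load
T1 CAS — after: cnt=6, r=5 — retry
T2 CAS — after: cnt=7, r=6 — ok
T2 LOAD — after: cnt=7, r=7 — load
T1 LOAD — after: cnt=7, r=7 — load
T2 CAS — after: cnt=8, r=7 — ok
T1 CAS — after: cnt=8, r=7 — retry

A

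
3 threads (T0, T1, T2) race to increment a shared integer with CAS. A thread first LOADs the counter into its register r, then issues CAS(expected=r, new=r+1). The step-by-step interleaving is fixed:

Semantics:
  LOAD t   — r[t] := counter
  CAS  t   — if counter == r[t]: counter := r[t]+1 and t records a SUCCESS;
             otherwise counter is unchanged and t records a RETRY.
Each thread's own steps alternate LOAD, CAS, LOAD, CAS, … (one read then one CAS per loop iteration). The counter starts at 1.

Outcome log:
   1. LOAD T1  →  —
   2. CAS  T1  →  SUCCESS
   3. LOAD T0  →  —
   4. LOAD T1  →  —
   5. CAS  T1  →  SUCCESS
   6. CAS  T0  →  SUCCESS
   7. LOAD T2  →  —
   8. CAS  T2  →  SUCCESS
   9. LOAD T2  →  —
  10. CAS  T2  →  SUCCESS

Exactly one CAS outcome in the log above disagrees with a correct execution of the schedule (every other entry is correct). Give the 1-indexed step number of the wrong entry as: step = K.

Reference trace:
T1 LOAD — after: cnt=1, r=1 — load
T1 CAS — after: cnt=2, r=1 — ok
T0 LOAD — after: cnt=2, r=2 — load
T1 LOAD — after: cnt=2, r=2 — load
T1 CAS — after: cnt=3, r=2 — ok
T0 CAS — after: cnt=3, r=2 — retry
T2 LOAD — after: cnt=3, r=3 — load
T2 CAS — after: cnt=4, r=3 — ok
T2 LOAD — after: cnt=4, r=4 — load
T2 CAS — after: cnt=5, r=4 — ok
Flip is step 6.

step = 6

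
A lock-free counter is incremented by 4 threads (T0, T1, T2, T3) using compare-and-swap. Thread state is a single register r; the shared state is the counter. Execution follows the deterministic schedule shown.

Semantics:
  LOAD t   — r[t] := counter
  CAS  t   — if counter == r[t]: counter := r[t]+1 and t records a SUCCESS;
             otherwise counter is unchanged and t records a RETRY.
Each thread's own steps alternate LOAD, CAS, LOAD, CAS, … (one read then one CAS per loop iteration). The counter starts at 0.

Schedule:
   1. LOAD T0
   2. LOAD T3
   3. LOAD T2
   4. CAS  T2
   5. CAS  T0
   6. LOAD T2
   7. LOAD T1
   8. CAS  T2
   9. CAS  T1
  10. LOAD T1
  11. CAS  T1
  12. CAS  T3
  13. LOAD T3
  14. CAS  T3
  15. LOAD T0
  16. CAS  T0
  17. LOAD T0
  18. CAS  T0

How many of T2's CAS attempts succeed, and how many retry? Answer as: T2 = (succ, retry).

[1] T0.load  rd  (counter 0, T0.r 0)
[2] T3.load  rd  (counter 0, T3.r 0)
[3] T2.load  rd  (counter 0, T2.r 0)
[4] T2.cas  hit  (counter 1, T2.r 0)
[5] T0.cas  miss  (counter 1, T0.r 0)
[6] T2.load  rd  (counter 1, T2.r 1)
[7] T1.load  rd  (counter 1, T1.r 1)
[8] T2.cas  hit  (counter 2, T2.r 1)
[9] T1.cas  miss  (counter 2, T1.r 1)
[10] T1.load  rd  (counter 2, T1.r 2)
[11] T1.cas  hit  (counter 3, T1.r 2)
[12] T3.cas  miss  (counter 3, T3.r 0)
[13] T3.load  rd  (counter 3, T3.r 3)
[14] T3.cas  hit  (counter 4, T3.r 3)
[15] T0.load  rd  (counter 4, T0.r 4)
[16] T0.cas  hit  (counter 5, T0.r 4)
[17] T0.load  rd  (counter 5, T0.r 5)
[18] T0.cas  hit  (counter 6, T0.r 5)

T2 = (2, 0)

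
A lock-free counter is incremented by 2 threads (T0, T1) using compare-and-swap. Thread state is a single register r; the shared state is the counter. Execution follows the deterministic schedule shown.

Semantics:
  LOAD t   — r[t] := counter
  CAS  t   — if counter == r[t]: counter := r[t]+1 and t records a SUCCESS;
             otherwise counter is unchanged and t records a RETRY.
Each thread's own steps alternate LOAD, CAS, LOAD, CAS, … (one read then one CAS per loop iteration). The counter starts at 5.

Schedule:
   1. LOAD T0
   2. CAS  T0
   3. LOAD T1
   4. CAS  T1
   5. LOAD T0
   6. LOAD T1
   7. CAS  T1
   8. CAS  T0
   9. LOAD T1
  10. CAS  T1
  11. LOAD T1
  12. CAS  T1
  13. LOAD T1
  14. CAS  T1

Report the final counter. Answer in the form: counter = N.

   1) LOAD T0:  M=5  r_T0=5
   2) CAS  T0:  M=6  r_T0=5 ✓
   3) LOAD T1:  M=6  r_T1=6
   4) CAS  T1:  M=7  r_T1=6 ✓
   5) LOAD T0:  M=7  r_T0=7
   6) LOAD T1:  M=7  r_T1=7
   7) CAS  T1:  M=8  r_T1=7 ✓
   8) CAS  T0:  M=8  r_T0=7 ✗
   9) LOAD T1:  M=8  r_T1=8
  10) CAS  T1:  M=9  r_T1=8 ✓
  11) LOAD T1:  M=9  r_T1=9
  12) CAS  T1:  M=10  r_T1=9 ✓
  13) LOAD T1:  M=10  r_T1=10
  14) CAS  T1:  M=11  r_T1=10 ✓

counter = 11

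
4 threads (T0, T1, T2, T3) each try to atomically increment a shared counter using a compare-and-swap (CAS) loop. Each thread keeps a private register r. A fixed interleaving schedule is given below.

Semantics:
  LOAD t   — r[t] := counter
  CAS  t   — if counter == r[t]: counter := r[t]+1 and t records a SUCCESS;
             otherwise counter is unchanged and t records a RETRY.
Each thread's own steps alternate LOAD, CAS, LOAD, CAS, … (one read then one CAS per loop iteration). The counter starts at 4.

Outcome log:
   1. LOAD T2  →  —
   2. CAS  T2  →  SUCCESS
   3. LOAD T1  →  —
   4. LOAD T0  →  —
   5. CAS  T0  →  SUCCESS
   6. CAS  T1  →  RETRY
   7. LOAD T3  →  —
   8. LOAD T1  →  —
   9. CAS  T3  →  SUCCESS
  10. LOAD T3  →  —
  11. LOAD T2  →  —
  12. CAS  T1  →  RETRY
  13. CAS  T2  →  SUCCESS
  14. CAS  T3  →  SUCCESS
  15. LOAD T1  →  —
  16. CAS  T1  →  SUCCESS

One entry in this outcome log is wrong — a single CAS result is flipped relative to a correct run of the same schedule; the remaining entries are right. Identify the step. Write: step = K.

Reference trace:
   1) LOAD T2:  M=4  r_T2=4
   2) CAS  T2:  M=5  r_T2=4 ✓
   3) LOAD T1:  M=5  r_T1=5
   4) LOAD T0:  M=5  r_T0=5
   5) CAS  T0:  M=6  r_T0=5 ✓
   6) CAS  T1:  M=6  r_T1=5 ✗
   7) LOAD T3:  M=6  r_T3=6
   8) LOAD T1:  M=6  r_T1=6
   9) CAS  T3:  M=7  r_T3=6 ✓
  10) LOAD T3:  M=7  r_T3=7
  11) LOAD T2:  M=7  r_T2=7
  12) CAS  T1:  M=7  r_T1=6 ✗
  13) CAS  T2:  M=8  r_T2=7 ✓
  14) CAS  T3:  M=8  r_T3=7 ✗
  15) LOAD T1:  M=8  r_T1=8
  16) CAS  T1:  M=9  r_T1=8 ✓
Mismatch at 14.

step = 14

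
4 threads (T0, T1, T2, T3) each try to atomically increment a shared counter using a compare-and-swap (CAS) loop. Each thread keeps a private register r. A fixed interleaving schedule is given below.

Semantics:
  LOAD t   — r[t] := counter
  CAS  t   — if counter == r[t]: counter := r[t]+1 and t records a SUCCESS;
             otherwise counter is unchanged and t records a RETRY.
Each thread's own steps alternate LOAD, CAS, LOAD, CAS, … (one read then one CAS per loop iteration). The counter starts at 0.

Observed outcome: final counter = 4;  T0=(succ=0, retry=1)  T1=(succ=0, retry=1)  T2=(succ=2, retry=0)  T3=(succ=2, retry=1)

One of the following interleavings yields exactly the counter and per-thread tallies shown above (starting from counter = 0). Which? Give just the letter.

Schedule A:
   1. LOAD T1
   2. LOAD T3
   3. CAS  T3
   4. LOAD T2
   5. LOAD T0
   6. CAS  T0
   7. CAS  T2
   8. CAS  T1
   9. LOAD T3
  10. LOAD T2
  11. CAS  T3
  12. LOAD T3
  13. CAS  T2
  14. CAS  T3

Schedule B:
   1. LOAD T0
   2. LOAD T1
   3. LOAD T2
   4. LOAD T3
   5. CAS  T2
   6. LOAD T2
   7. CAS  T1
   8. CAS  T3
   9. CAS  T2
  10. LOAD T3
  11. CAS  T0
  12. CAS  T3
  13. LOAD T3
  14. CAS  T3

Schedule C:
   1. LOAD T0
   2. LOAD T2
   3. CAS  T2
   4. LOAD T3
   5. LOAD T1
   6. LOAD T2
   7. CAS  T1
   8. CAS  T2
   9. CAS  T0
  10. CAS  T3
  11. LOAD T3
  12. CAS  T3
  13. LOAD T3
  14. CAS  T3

Run B:
#1 T0 reads 0
#2 T1 reads 0
#3 T2 reads 0
#4 T3 reads 0
#5 T2 CAS(0→1) writes; counter now 1
#6 T2 reads 1
#7 T1 CAS(0→1) fails; counter now 1
#8 T3 CAS(0→1) fails; counter now 1
#9 T2 CAS(1→2) writes; counter now 2
#10 T3 reads 2
#11 T0 CAS(0→1) fails; counter now 2
#12 T3 CAS(2→3) writes; counter now 3
#13 T3 reads 3
#14 T3 CAS(3→4) writes; counter now 4

B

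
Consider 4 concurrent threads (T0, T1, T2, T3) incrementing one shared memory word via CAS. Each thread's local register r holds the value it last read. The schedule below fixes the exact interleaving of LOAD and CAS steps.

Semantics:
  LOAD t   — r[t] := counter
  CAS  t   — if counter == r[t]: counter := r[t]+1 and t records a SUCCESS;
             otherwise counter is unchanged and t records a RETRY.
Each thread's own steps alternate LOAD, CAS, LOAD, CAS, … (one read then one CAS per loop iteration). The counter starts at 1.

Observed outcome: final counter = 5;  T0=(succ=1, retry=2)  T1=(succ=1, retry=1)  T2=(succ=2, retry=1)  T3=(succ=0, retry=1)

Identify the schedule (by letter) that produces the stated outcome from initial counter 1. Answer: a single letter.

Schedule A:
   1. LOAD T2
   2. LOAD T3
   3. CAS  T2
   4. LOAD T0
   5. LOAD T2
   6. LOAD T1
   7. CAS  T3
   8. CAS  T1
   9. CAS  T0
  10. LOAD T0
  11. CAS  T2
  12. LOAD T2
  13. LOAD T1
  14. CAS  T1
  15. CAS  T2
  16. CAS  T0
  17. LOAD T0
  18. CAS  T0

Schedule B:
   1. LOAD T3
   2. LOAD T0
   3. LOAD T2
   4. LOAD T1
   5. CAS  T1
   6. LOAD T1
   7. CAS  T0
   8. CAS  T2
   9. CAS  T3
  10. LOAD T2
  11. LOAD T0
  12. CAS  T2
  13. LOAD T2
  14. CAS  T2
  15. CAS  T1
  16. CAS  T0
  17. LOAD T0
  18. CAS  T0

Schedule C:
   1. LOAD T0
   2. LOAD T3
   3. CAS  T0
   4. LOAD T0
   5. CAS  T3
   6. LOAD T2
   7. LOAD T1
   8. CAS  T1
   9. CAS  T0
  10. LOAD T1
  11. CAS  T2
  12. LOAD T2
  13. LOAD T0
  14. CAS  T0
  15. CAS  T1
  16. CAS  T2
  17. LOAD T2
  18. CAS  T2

Run B:
#1 T3 reads 1
#2 T0 reads 1
#3 T2 reads 1
#4 T1 reads 1
#5 T1 CAS(1→2) writes; counter now 2
#6 T1 reads 2
#7 T0 CAS(1→2) fails; counter now 2
#8 T2 CAS(1→2) fails; counter now 2
#9 T3 CAS(1→2) fails; counter now 2
#10 T2 reads 2
#11 T0 reads 2
#12 T2 CAS(2→3) writes; counter now 3
#13 T2 reads 3
#14 T2 CAS(3→4) writes; counter now 4
#15 T1 CAS(2→3) fails; counter now 4
#16 T0 CAS(2→3) fails; counter now 4
#17 T0 reads 4
#18 T0 CAS(4→5) writes; counter now 5

B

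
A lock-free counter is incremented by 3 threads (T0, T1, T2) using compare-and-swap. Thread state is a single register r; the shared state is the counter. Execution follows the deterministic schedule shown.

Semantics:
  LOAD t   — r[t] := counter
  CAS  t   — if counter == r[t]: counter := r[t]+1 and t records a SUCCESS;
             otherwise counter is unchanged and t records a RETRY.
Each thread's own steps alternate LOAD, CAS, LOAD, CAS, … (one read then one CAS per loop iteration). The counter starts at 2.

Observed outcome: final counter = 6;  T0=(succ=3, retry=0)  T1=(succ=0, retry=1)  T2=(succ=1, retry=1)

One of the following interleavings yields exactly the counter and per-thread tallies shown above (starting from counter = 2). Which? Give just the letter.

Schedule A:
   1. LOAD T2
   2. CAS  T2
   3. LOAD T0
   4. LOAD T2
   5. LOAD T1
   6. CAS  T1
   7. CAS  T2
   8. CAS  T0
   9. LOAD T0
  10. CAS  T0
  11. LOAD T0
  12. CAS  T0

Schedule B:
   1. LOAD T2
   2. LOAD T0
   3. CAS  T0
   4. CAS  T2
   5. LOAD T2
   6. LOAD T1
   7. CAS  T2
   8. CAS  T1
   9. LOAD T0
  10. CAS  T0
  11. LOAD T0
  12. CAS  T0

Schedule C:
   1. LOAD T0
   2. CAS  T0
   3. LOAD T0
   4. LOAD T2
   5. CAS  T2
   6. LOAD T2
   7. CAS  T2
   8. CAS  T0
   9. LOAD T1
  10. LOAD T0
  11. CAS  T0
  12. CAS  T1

Tracing schedule B:
   1) LOAD T2:  M=2  r_T2=2
   2) LOAD T0:  M=2  r_T0=2
   3) CAS  T0:  M=3  r_T0=2 ✓
   4) CAS  T2:  M=3  r_T2=2 ✗
   5) LOAD T2:  M=3  r_T2=3
   6) LOAD T1:  M=3  r_T1=3
   7) CAS  T2:  M=4  r_T2=3 ✓
   8) CAS  T1:  M=4  r_T1=3 ✗
   9) LOAD T0:  M=4  r_T0=4
  10) CAS  T0:  M=5  r_T0=4 ✓
  11) LOAD T0:  M=5  r_T0=5
  12) CAS  T0:  M=6  r_T0=5 ✓

B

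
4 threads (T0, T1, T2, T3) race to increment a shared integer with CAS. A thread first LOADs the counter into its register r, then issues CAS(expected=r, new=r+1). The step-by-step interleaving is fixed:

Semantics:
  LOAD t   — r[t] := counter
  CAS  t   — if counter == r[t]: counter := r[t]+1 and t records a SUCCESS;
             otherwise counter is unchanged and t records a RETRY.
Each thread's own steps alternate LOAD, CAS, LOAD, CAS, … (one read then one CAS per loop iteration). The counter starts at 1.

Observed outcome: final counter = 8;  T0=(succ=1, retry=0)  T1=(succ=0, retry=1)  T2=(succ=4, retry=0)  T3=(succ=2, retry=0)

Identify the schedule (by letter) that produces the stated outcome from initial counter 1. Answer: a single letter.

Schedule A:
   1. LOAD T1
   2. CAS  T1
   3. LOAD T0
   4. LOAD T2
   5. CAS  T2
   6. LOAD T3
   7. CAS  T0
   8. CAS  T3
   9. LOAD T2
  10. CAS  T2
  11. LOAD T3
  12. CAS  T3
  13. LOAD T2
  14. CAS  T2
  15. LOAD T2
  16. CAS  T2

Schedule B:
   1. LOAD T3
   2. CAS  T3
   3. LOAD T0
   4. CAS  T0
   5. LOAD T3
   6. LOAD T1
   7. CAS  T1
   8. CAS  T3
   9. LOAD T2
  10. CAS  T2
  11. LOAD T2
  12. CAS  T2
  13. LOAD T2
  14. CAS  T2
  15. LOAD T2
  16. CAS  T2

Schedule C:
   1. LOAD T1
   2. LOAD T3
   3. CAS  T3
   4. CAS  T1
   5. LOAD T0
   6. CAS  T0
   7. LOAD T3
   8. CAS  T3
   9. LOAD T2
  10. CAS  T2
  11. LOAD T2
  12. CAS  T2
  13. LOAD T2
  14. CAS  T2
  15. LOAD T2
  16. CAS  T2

Run C:
   1) LOAD T1:  M=1  r_T1=1
   2) LOAD T3:  M=1  r_T3=1
   3) CAS  T3:  M=2  r_T3=1 ✓
   4) CAS  T1:  M=2  r_T1=1 ✗
   5) LOAD T0:  M=2  r_T0=2
   6) CAS  T0:  M=3  r_T0=2 ✓
   7) LOAD T3:  M=3  r_T3=3
   8) CAS  T3:  M=4  r_T3=3 ✓
   9) LOAD T2:  M=4  r_T2=4
  10) CAS  T2:  M=5  r_T2=4 ✓
  11) LOAD T2:  M=5  r_T2=5
  12) CAS  T2:  M=6  r_T2=5 ✓
  13) LOAD T2:  M=6  r_T2=6
  14) CAS  T2:  M=7  r_T2=6 ✓
  15) LOAD T2:  M=7  r_T2=7
  16) CAS  T2:  M=8  r_T2=7 ✓

C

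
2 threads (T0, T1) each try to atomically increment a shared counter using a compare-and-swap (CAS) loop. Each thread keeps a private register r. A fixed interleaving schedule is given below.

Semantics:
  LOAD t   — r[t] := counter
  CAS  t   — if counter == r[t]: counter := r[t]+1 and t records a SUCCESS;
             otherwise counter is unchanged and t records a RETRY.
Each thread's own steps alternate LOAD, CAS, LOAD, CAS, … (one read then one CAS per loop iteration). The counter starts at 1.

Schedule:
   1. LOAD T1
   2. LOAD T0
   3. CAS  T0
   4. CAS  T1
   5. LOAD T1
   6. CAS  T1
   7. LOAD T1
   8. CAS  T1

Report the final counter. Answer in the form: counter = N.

1. LOAD T1 → mem=1 r[T1]=1 [LOAD]
2. LOAD T0 → mem=1 r[T0]=1 [LOAD]
3. CAS T0 → mem=2 r[T0]=1 [OK]
4. CAS T1 → mem=2 r[T1]=1 [RETRY]
5. LOAD T1 → mem=2 r[T1]=2 [LOAD]
6. CAS T1 → mem=3 r[T1]=2 [OK]
7. LOAD T1 → mem=3 r[T1]=3 [LOAD]
8. CAS T1 → mem=4 r[T1]=3 [OK]

counter = 4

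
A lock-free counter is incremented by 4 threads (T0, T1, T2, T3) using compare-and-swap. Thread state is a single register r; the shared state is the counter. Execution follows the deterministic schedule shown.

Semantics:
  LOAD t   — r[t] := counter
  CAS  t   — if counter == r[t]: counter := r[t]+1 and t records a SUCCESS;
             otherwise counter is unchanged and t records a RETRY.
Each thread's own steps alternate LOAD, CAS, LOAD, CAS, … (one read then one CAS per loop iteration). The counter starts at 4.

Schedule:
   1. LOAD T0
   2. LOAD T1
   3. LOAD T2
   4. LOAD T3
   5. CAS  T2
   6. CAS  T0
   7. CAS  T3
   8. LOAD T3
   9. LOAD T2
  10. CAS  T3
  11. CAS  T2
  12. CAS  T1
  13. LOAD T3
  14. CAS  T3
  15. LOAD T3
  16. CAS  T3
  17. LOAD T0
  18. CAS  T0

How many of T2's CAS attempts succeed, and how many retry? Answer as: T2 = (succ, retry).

step 1: T0 LOAD ⇒ load; ctr=4 reg=4
step 2: T1 LOAD ⇒ load; ctr=4 reg=4
step 3: T2 LOAD ⇒ load; ctr=4 reg=4
step 4: T3 LOAD ⇒ load; ctr=4 reg=4
step 5: T2 CAS ⇒ ok; ctr=5 reg=4
step 6: T0 CAS ⇒ retry; ctr=5 reg=4
step 7: T3 CAS ⇒ retry; ctr=5 reg=4
step 8: T3 LOAD ⇒ load; ctr=5 reg=5
step 9: T2 LOAD ⇒ load; ctr=5 reg=5
step 10: T3 CAS ⇒ ok; ctr=6 reg=5
step 11: T2 CAS ⇒ retry; ctr=6 reg=5
step 12: T1 CAS ⇒ retry; ctr=6 reg=4
step 13: T3 LOAD ⇒ load; ctr=6 reg=6
step 14: T3 CAS ⇒ ok; ctr=7 reg=6
step 15: T3 LOAD ⇒ load; ctr=7 reg=7
step 16: T3 CAS ⇒ ok; ctr=8 reg=7
step 17: T0 LOAD ⇒ load; ctr=8 reg=8
step 18: T0 CAS ⇒ ok; ctr=9 reg=8

T2 = (1, 1)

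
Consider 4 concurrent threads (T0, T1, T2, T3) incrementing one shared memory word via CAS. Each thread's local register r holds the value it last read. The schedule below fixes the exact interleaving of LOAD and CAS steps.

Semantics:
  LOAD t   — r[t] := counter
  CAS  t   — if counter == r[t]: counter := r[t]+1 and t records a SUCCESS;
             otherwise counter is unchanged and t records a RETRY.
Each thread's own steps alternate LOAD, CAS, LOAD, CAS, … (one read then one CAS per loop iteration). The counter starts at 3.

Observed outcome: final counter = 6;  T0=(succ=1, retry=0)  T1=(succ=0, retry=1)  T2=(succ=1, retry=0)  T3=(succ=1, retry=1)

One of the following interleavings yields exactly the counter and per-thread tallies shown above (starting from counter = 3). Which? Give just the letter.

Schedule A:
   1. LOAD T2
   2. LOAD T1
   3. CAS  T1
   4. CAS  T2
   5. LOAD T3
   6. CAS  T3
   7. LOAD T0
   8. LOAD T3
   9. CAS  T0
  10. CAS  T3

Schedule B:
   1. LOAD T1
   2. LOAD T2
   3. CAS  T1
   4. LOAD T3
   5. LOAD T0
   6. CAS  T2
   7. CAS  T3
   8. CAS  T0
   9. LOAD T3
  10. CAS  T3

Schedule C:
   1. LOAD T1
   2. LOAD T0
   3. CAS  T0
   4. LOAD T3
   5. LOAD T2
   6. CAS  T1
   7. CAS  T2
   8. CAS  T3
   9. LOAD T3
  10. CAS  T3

Tracing schedule C:
[1] T1.load  rd  (counter 3, T1.r 3)
[2] T0.load  rd  (counter 3, T0.r 3)
[3] T0.cas  hit  (counter 4, T0.r 3)
[4] T3.load  rd  (counter 4, T3.r 4)
[5] T2.load  rd  (counter 4, T2.r 4)
[6] T1.cas  miss  (counter 4, T1.r 3)
[7] T2.cas  hit  (counter 5, T2.r 4)
[8] T3.cas  miss  (counter 5, T3.r 4)
[9] T3.load  rd  (counter 5, T3.r 5)
[10] T3.cas  hit  (counter 6, T3.r 5)

C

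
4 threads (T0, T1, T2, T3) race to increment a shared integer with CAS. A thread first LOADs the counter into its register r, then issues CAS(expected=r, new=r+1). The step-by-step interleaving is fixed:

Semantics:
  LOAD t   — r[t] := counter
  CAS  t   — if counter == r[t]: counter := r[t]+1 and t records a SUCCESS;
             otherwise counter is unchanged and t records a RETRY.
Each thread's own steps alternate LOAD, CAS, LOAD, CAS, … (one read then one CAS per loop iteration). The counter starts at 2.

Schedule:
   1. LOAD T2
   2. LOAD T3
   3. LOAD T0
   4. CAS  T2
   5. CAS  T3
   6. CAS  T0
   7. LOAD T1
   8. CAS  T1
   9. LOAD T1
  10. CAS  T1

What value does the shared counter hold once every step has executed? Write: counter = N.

counter = 5

step 1: T2 LOAD ⇒ load; ctr=2 reg=2
step 2: T3 LOAD ⇒ load; ctr=2 reg=2
step 3: T0 LOAD ⇒ load; ctr=2 reg=2
step 4: T2 CAS ⇒ ok; ctr=3 reg=2
step 5: T3 CAS ⇒ retry; ctr=3 reg=2
step 6: T0 CAS ⇒ retry; ctr=3 reg=2
step 7: T1 LOAD ⇒ load; ctr=3 reg=3
step 8: T1 CAS ⇒ ok; ctr=4 reg=3
step 9: T1 LOAD ⇒ load; ctr=4 reg=4
step 10: T1 CAS ⇒ ok; ctr=5 reg=4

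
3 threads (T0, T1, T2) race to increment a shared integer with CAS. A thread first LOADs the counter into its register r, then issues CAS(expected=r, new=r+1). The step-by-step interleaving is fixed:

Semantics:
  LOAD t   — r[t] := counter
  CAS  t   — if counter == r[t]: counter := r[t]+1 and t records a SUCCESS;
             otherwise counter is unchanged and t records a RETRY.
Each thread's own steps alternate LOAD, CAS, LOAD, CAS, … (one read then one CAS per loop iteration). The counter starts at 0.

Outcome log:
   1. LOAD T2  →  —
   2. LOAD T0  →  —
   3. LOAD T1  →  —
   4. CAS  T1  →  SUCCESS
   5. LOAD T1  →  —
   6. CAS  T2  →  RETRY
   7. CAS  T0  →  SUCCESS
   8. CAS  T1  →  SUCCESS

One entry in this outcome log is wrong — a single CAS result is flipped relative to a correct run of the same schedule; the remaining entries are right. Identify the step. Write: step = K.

Reference trace:
T2 LOAD — after: cnt=0, r=0 — load
T0 LOAD — after: cnt=0, r=0 — load
T1 LOAD — after: cnt=0, r=0 — load
T1 CAS — after: cnt=1, r=0 — ok
T1 LOAD — after: cnt=1, r=1 — load
T2 CAS — after: cnt=1, r=0 — retry
T0 CAS — after: cnt=1, r=0 — retry
T1 CAS — after: cnt=2, r=1 — ok
Log disagrees first at step 7.

step = 7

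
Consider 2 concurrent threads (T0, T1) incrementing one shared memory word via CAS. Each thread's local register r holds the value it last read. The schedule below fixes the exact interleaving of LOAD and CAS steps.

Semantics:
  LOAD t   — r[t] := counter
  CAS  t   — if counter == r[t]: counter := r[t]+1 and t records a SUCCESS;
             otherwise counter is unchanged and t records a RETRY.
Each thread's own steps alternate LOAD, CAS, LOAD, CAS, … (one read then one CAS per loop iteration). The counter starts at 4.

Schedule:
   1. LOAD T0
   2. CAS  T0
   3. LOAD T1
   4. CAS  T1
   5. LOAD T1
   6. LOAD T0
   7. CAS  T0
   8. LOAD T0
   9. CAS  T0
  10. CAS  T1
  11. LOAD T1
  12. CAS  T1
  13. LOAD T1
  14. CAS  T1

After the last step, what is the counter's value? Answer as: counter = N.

   1) LOAD T0:  M=4  r_T0=4
   2) CAS  T0:  M=5  r_T0=4 ✓
   3) LOAD T1:  M=5  r_T1=5
   4) CAS  T1:  M=6  r_T1=5 ✓
   5) LOAD T1:  M=6  r_T1=6
   6) LOAD T0:  M=6  r_T0=6
   7) CAS  T0:  M=7  r_T0=6 ✓
   8) LOAD T0:  M=7  r_T0=7
   9) CAS  T0:  M=8  r_T0=7 ✓
  10) CAS  T1:  M=8  r_T1=6 ✗
  11) LOAD T1:  M=8  r_T1=8
  12) CAS  T1:  M=9  r_T1=8 ✓
  13) LOAD T1:  M=9  r_T1=9
  14) CAS  T1:  M=10  r_T1=9 ✓

counter = 10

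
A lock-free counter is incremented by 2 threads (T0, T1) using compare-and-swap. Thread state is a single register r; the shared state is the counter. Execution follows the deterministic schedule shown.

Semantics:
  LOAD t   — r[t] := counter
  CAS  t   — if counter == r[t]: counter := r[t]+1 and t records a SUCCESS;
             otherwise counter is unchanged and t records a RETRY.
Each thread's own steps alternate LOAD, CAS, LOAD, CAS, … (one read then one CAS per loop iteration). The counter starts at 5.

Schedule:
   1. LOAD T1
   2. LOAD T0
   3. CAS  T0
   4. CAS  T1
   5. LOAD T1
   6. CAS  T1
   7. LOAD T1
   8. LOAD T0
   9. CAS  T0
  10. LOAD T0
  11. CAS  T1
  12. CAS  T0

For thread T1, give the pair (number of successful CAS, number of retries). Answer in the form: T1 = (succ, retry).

1. LOAD T1 → mem=5 r[T1]=5 [LOAD]
2. LOAD T0 → mem=5 r[T0]=5 [LOAD]
3. CAS T0 → mem=6 r[T0]=5 [OK]
4. CAS T1 → mem=6 r[T1]=5 [RETRY]
5. LOAD T1 → mem=6 r[T1]=6 [LOAD]
6. CAS T1 → mem=7 r[T1]=6 [OK]
7. LOAD T1 → mem=7 r[T1]=7 [LOAD]
8. LOAD T0 → mem=7 r[T0]=7 [LOAD]
9. CAS T0 → mem=8 r[T0]=7 [OK]
10. LOAD T0 → mem=8 r[T0]=8 [LOAD]
11. CAS T1 → mem=8 r[T1]=7 [RETRY]
12. CAS T0 → mem=9 r[T0]=8 [OK]

T1 = (1, 2)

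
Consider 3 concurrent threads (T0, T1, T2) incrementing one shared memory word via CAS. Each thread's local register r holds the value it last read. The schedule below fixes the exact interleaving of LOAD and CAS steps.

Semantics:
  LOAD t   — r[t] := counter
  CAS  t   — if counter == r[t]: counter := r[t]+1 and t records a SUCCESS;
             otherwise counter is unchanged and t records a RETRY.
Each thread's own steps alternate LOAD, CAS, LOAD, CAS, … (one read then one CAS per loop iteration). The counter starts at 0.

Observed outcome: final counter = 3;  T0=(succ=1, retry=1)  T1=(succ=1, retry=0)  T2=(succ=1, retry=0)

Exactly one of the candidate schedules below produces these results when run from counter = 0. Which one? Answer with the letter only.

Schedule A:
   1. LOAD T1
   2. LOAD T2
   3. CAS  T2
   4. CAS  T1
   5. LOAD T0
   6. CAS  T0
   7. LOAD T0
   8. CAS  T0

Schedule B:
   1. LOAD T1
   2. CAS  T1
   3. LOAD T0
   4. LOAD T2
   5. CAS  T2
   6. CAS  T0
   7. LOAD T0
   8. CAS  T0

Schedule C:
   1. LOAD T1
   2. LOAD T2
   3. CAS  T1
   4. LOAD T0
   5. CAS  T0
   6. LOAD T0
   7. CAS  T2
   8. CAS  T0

Run B:
   1) LOAD T1:  M=0  r_T1=0
   2) CAS  T1:  M=1  r_T1=0 ✓
   3) LOAD T0:  M=1  r_T0=1
   4) LOAD T2:  M=1  r_T2=1
   5) CAS  T2:  M=2  r_T2=1 ✓
   6) CAS  T0:  M=2  r_T0=1 ✗
   7) LOAD T0:  M=2  r_T0=2
   8) CAS  T0:  M=3  r_T0=2 ✓

B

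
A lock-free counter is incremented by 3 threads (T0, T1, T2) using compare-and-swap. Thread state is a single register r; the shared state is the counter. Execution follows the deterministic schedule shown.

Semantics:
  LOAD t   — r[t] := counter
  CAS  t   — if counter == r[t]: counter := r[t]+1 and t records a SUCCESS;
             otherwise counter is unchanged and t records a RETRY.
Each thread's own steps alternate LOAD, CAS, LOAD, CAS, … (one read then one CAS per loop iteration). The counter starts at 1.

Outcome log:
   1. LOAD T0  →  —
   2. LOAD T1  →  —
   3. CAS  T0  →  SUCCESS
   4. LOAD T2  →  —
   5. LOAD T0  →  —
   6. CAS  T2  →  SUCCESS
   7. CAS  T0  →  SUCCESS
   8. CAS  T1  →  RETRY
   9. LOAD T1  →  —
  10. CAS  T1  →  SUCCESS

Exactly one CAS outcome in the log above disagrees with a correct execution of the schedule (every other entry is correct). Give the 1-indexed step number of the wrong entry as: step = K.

step = 7

Re-executing:
#1 T0 reads 1
#2 T1 reads 1
#3 T0 CAS(1→2) writes; counter now 2
#4 T2 reads 2
#5 T0 reads 2
#6 T2 CAS(2→3) writes; counter now 3
#7 T0 CAS(2→3) fails; counter now 3
#8 T1 CAS(1→2) fails; counter now 3
#9 T1 reads 3
#10 T1 CAS(3→4) writes; counter now 4
Flip is step 7.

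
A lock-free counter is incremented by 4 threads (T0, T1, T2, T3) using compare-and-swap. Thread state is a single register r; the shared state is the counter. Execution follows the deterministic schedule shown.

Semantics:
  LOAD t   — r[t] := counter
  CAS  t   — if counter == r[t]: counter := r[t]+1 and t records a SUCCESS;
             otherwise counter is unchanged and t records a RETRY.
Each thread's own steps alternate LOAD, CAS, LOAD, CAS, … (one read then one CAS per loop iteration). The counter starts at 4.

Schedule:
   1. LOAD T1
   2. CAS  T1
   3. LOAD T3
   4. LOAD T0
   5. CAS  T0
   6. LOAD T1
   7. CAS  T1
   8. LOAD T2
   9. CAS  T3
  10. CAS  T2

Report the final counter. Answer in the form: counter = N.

counter = 8

T1 LOAD — after: cnt=4, r=4 — load
T1 CAS — after: cnt=5, r=4 — ok
T3 LOAD — after: cnt=5, r=5 — load
T0 LOAD — after: cnt=5, r=5 — load
T0 CAS — after: cnt=6, r=5 — ok
T1 LOAD — after: cnt=6, r=6 — load
T1 CAS — after: cnt=7, r=6 — ok
T2 LOAD — after: cnt=7, r=7 — load
T3 CAS — after: cnt=7, r=5 — retry
T2 CAS — after: cnt=8, r=7 — ok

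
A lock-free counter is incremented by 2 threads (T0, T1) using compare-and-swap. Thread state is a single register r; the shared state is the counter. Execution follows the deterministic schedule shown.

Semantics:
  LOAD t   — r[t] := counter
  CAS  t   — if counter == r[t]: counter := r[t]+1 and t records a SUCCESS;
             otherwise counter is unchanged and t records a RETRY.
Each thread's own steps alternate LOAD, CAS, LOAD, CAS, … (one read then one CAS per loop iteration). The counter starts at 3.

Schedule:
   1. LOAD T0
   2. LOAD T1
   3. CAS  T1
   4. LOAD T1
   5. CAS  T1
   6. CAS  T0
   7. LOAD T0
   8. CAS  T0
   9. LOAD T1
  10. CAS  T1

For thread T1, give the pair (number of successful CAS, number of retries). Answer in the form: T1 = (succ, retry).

T1 = (3, 0)

step 1: T0 LOAD ⇒ load; ctr=3 reg=3
step 2: T1 LOAD ⇒ load; ctr=3 reg=3
step 3: T1 CAS ⇒ ok; ctr=4 reg=3
step 4: T1 LOAD ⇒ load; ctr=4 reg=4
step 5: T1 CAS ⇒ ok; ctr=5 reg=4
step 6: T0 CAS ⇒ retry; ctr=5 reg=3
step 7: T0 LOAD ⇒ load; ctr=5 reg=5
step 8: T0 CAS ⇒ ok; ctr=6 reg=5
step 9: T1 LOAD ⇒ load; ctr=6 reg=6
step 10: T1 CAS ⇒ ok; ctr=7 reg=6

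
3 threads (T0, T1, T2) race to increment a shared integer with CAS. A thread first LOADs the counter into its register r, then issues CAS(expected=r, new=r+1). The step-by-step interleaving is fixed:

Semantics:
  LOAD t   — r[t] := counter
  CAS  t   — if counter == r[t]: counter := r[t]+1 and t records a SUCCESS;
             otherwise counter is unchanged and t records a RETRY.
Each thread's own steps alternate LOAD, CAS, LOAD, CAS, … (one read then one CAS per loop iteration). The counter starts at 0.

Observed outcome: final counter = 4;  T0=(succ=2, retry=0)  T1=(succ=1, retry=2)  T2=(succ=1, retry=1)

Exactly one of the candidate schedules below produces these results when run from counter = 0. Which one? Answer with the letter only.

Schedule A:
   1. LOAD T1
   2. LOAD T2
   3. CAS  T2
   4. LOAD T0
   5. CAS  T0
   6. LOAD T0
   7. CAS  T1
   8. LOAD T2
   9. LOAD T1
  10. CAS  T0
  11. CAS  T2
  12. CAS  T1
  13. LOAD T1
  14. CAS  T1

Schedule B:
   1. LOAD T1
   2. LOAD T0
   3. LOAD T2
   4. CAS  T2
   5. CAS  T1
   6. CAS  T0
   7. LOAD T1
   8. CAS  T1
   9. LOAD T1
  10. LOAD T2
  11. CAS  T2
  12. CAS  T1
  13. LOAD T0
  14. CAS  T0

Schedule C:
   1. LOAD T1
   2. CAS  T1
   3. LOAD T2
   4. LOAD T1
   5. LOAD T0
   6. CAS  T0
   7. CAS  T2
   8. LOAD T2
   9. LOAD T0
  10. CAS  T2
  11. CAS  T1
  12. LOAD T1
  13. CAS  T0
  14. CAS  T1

Tracing schedule A:
T1 LOAD — after: cnt=0, r=0 — load
T2 LOAD — after: cnt=0, r=0 — load
T2 CAS — after: cnt=1, r=0 — ok
T0 LOAD — after: cnt=1, r=1 — load
T0 CAS — after: cnt=2, r=1 — ok
T0 LOAD — after: cnt=2, r=2 — load
T1 CAS — after: cnt=2, r=0 — retry
T2 LOAD — after: cnt=2, r=2 — load
T1 LOAD — after: cnt=2, r=2 — load
T0 CAS — after: cnt=3, r=2 — ok
T2 CAS — after: cnt=3, r=2 — retry
T1 CAS — after: cnt=3, r=2 — retry
T1 LOAD — after: cnt=3, r=3 — load
T1 CAS — after: cnt=4, r=3 — ok

A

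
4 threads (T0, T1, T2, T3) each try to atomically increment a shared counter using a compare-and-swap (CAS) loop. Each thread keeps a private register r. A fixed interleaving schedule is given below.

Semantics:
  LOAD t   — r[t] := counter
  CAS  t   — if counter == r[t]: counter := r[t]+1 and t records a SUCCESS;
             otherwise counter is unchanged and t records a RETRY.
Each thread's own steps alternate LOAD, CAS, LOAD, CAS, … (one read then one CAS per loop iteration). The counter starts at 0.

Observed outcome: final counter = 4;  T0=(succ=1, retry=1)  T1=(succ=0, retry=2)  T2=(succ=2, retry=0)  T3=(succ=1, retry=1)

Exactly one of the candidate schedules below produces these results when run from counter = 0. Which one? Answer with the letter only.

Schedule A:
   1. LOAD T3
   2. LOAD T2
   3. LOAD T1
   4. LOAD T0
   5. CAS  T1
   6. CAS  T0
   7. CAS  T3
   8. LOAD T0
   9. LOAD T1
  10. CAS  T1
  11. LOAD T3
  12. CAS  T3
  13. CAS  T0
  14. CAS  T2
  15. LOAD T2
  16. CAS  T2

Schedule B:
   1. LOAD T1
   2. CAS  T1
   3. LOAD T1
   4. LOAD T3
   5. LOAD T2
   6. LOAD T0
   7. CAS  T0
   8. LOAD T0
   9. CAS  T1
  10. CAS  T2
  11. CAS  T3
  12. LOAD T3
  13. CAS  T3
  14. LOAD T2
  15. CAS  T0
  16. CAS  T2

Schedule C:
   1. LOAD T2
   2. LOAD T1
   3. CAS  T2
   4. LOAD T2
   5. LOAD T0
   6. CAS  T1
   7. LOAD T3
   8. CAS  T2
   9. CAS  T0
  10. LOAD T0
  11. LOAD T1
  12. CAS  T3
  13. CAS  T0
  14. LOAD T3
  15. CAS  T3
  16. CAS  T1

C

Simulating candidate C:
T2 LOAD — after: cnt=0, r=0 — load
T1 LOAD — after: cnt=0, r=0 — load
T2 CAS — after: cnt=1, r=0 — ok
T2 LOAD — after: cnt=1, r=1 — load
T0 LOAD — after: cnt=1, r=1 — load
T1 CAS — after: cnt=1, r=0 — retry
T3 LOAD — after: cnt=1, r=1 — load
T2 CAS — after: cnt=2, r=1 — ok
T0 CAS — after: cnt=2, r=1 — retry
T0 LOAD — after: cnt=2, r=2 — load
T1 LOAD — after: cnt=2, r=2 — load
T3 CAS — after: cnt=2, r=1 — retry
T0 CAS — after: cnt=3, r=2 — ok
T3 LOAD — after: cnt=3, r=3 — load
T3 CAS — after: cnt=4, r=3 — ok
T1 CAS — after: cnt=4, r=2 — retry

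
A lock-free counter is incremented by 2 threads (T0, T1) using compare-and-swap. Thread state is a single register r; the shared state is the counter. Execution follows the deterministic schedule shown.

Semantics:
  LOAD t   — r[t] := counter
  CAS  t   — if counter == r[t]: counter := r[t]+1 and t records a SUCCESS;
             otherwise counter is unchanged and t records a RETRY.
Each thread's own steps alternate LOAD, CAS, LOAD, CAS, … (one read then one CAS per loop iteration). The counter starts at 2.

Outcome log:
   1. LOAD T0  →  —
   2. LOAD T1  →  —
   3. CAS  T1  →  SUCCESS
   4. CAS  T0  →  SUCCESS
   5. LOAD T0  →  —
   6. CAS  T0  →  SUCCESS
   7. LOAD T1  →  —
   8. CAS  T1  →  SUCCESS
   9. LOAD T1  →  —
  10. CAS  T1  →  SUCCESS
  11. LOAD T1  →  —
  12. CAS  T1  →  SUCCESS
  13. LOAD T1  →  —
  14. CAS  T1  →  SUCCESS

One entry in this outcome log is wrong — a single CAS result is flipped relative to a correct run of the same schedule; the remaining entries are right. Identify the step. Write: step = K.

step = 4

Re-executing:
   1) LOAD T0:  M=2  r_T0=2
   2) LOAD T1:  M=2  r_T1=2
   3) CAS  T1:  M=3  r_T1=2 ✓
   4) CAS  T0:  M=3  r_T0=2 ✗
   5) LOAD T0:  M=3  r_T0=3
   6) CAS  T0:  M=4  r_T0=3 ✓
   7) LOAD T1:  M=4  r_T1=4
   8) CAS  T1:  M=5  r_T1=4 ✓
   9) LOAD T1:  M=5  r_T1=5
  10) CAS  T1:  M=6  r_T1=5 ✓
  11) LOAD T1:  M=6  r_T1=6
  12) CAS  T1:  M=7  r_T1=6 ✓
  13) LOAD T1:  M=7  r_T1=7
  14) CAS  T1:  M=8  r_T1=7 ✓
Flip is step 4.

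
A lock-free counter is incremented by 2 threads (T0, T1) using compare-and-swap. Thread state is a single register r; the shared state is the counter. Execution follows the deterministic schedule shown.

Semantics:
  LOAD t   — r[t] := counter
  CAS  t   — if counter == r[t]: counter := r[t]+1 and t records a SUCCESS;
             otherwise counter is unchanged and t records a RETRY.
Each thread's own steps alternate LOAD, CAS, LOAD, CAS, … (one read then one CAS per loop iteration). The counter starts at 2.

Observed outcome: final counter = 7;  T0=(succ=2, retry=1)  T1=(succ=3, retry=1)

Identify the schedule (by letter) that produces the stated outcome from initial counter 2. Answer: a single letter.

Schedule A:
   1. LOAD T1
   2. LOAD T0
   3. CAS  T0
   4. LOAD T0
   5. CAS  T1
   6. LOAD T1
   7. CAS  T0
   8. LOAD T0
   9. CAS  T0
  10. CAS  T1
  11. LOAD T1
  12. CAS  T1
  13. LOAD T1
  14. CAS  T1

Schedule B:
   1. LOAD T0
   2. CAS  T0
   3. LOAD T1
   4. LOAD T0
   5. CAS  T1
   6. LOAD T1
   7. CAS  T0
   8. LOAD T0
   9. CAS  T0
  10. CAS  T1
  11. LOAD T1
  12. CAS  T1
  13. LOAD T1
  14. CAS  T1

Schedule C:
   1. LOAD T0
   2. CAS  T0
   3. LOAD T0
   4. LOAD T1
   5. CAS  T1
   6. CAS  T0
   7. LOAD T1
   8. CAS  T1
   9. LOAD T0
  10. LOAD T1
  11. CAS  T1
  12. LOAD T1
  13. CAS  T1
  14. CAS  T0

B

Run B:
T0 LOAD — after: cnt=2, r=2 — load
T0 CAS — after: cnt=3, r=2 — ok
T1 LOAD — after: cnt=3, r=3 — load
T0 LOAD — after: cnt=3, r=3 — load
T1 CAS — after: cnt=4, r=3 — ok
T1 LOAD — after: cnt=4, r=4 — load
T0 CAS — after: cnt=4, r=3 — retry
T0 LOAD — after: cnt=4, r=4 — load
T0 CAS — after: cnt=5, r=4 — ok
T1 CAS — after: cnt=5, r=4 — retry
T1 LOAD — after: cnt=5, r=5 — load
T1 CAS — after: cnt=6, r=5 — ok
T1 LOAD — after: cnt=6, r=6 — load
T1 CAS — after: cnt=7, r=6 — ok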